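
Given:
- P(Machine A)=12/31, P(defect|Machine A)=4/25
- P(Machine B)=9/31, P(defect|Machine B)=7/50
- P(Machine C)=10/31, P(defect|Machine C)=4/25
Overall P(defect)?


P(B) = Σ P(B|Aᵢ)×P(Aᵢ)
  4/25×12/31 = 48/775
  7/50×9/31 = 63/1550
  4/25×10/31 = 8/155
Sum = 239/1550

P(defect) = 239/1550 ≈ 15.42%


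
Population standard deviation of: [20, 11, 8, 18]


Mean = 57/4
  (20-57/4)²=529/16
  (11-57/4)²=169/16
  (8-57/4)²=625/16
  (18-57/4)²=225/16
Σ(x-μ)² = 387/4
σ² = (387/4)/4 = 387/16

σ = √(387/16) ≈ 4.9181


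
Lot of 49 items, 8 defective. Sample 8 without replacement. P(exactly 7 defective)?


Hypergeometric: C(8,7)×C(41,1)/C(49,8)
= 8×41/450978066 = 164/225489033

P(X=7) = 164/225489033 ≈ 0.00%


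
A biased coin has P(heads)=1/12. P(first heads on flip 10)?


Geometric: P(X=10) = (1-p)^(k-1)×p = (11/12)^9×1/12 = 2357947691/61917364224

P(X=10) = 2357947691/61917364224 ≈ 3.81%


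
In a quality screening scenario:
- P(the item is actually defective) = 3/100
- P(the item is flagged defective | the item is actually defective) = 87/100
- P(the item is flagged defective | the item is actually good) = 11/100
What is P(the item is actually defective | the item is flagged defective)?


Using Bayes' theorem:
P(A|B) = P(B|A)·P(A) / P(B)

P(the item is flagged defective) = 87/100 × 3/100 + 11/100 × 97/100
= 261/10000 + 1067/10000 = 83/625

P(the item is actually defective|the item is flagged defective) = (261/10000) / (83/625) = 261/1328

P(the item is actually defective|the item is flagged defective) = 261/1328 ≈ 19.65%


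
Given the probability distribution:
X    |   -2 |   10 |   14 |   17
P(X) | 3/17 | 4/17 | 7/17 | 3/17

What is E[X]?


E[X] = Σ x·P(X=x)
= (-2)×(3/17) + (10)×(4/17) + (14)×(7/17) + (17)×(3/17)
= 183/17

E[X] = 183/17


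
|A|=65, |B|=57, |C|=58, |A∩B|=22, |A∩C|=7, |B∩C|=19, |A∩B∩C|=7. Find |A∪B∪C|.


|A∪B∪C| = 65+57+58-22-7-19+7 = 139

|A∪B∪C| = 139


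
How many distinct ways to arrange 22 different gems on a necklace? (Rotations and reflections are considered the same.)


Free circular arrangements: rotations and reflections both identified.
(n-1)!/2 = 21!/2 = 51090942171709440000/2 = 25545471085854720000

25545471085854720000


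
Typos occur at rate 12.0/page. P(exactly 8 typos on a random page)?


Poisson(λ=12.0): P(X=8) = e^(-λ)×λ^k/k!
= e^(-12.0) × 12.0^8 / 8!
≈ 6.144212353e-06 × 429981696 / 40320 ≈ 0.065523

P(X=8) ≈ 0.065523 ≈ 6.55%


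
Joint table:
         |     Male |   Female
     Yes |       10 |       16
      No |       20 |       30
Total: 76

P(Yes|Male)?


P(Yes|Male) = 10/(10+20) = 10/30 = 1/3

P = 1/3 ≈ 33.33%


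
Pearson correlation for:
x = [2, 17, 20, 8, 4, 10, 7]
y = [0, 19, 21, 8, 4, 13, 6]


n=7, Σx=68, Σy=71, Σxy=995, Σx²=922, Σy²=1087
r = (7×995 - 68×71)/√((7×922 - 68²)(7×1087 - 71²))
= 2137/√(1830×2568) = 2137/√4699440 ≈ 2137/2167.8192 ≈ 0.9858

r ≈ 0.9858


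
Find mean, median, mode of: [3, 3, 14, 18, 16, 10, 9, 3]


Sorted: [3, 3, 3, 9, 10, 14, 16, 18]
Mean = 76/8 = 19/2
Median = 19/2
Freq: {3: 3, 14: 1, 18: 1, 16: 1, 10: 1, 9: 1}
Mode: [3]

Mean=19/2, Median=19/2, Mode=3


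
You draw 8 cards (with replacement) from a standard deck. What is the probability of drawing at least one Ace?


P(not a Ace) = 48/52 = 12/13
P(none in 8 draws) = (12/13)^8 = 429981696/815730721
P(≥1 Ace) = 1 - 429981696/815730721 = 385749025/815730721

P = 385749025/815730721 ≈ 47.29%


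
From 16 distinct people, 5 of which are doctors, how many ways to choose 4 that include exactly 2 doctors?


Choose 2 of the 5 doctors and 2 of the other 11 people:
C(5,2)×C(11,2) = 10×55 = 550

550


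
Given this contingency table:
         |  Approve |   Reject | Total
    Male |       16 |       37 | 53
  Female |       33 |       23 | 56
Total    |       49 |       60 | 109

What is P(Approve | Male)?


P(Approve | Male) = 16/(16+37) = 16/53

P(Approve|Male) = 16/53 ≈ 30.19%


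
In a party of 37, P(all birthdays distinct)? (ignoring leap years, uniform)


P(all different) = Π(365-i)/365 for i=0..36
= (365/365)×(364/365)×...×(329/365)
= 0.151266

P ≈ 0.1513 ≈ 15.13%


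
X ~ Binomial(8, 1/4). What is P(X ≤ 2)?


P(X ≤ 2) = Σ P(X=i) for i=0..2
P(X=0) = 6561/65536
P(X=1) = 2187/8192
P(X=2) = 5103/16384
Sum = 44469/65536

P(X ≤ 2) = 44469/65536 ≈ 67.85%


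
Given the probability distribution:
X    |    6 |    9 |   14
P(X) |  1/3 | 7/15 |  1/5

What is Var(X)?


E[X] = 9
E[X²] = 89
Var(X) = E[X²] - (E[X])² = 89 - 81 = 8

Var(X) = 8 ≈ 8.0000


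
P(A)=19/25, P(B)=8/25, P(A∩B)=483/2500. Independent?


P(A)×P(B) = 152/625
P(A∩B) = 483/2500
Not equal → NOT independent

No, not independent


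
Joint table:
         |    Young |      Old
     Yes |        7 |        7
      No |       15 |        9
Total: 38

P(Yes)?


P(Yes) = (7+7)/38 = 14/38 = 7/19

P(Yes) = 7/19 ≈ 36.84%


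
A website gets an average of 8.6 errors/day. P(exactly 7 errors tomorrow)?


Poisson(λ=8.6): P(X=7) = e^(-λ)×λ^k/k!
= e^(-8.6) × 8.6^7 / 7!
≈ 0.0001841057937 × 3479278.22217 / 5040 ≈ 0.127094

P(X=7) ≈ 0.127094 ≈ 12.71%


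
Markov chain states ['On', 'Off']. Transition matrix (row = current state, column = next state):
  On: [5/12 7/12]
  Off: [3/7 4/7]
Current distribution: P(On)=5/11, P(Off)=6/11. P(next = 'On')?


P(next=On) = Σᵢ P(now=i)×P(i→On)
= 5/11×5/12 + 6/11×3/7
= 25/132 + 18/77 = 391/924

P = 391/924 ≈ 0.4232


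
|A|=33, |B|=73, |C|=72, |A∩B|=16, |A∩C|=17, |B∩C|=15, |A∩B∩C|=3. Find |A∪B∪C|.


|A∪B∪C| = 33+73+72-16-17-15+3 = 133

|A∪B∪C| = 133


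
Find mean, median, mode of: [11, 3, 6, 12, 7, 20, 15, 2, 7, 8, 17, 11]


Sorted: [2, 3, 6, 7, 7, 8, 11, 11, 12, 15, 17, 20]
Mean = 119/12
Median = 19/2
Freq: {11: 2, 3: 1, 6: 1, 12: 1, 7: 2, 20: 1, 15: 1, 2: 1, 8: 1, 17: 1}
Mode: [7, 11]

Mean=119/12, Median=19/2, Mode=[7, 11]


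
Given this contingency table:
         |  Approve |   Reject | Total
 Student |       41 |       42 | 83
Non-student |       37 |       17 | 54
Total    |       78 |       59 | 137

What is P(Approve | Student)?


P(Approve | Student) = 41/(41+42) = 41/83

P(Approve|Student) = 41/83 ≈ 49.40%


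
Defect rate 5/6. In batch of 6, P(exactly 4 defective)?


Binomial: P(X=4) = C(6,4)×p^4×(1-p)^2
= 15 × 625/1296 × 1/36 = 3125/15552

P(X=4) = 3125/15552 ≈ 20.09%


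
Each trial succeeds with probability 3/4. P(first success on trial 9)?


Geometric: P(X=9) = (1-p)^(k-1)×p = (1/4)^8×3/4 = 3/262144

P(X=9) = 3/262144 ≈ 0.00%


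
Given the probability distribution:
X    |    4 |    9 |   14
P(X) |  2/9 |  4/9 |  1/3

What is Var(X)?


E[X] = 86/9
E[X²] = 944/9
Var(X) = E[X²] - (E[X])² = 944/9 - 7396/81 = 1100/81

Var(X) = 1100/81 ≈ 13.5802


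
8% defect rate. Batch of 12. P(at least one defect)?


P(all good) = (23/25)^12 = 21914624432020321/59604644775390625
P(≥1 defect) = 37690020343370304/59604644775390625

P = 37690020343370304/59604644775390625 ≈ 63.23%


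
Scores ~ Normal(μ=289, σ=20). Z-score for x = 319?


z = (x - μ)/σ = (319 - 289)/20 = 1.5

z = 1.5


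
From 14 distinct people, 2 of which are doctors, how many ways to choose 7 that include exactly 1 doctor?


Choose 1 of the 2 doctors and 6 of the other 12 people:
C(2,1)×C(12,6) = 2×924 = 1848

1848


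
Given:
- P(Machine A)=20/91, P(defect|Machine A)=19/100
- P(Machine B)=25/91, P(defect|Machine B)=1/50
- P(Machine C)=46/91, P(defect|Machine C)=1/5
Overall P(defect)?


P(B) = Σ P(B|Aᵢ)×P(Aᵢ)
  19/100×20/91 = 19/455
  1/50×25/91 = 1/182
  1/5×46/91 = 46/455
Sum = 27/182

P(defect) = 27/182 ≈ 14.84%


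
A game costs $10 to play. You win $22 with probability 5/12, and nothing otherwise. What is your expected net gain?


E[gain] = (22-10)×5/12 + (-10)×7/12
= 5 - 35/6 = -5/6

Expected net gain = $-5/6 ≈ $-0.83


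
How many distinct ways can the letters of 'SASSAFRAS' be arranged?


Letters: 9, freq: {'S': 4, 'A': 3, 'F': 1, 'R': 1}
9!/(4!×3!×1!×1!) = 362880/144 = 2520

2520


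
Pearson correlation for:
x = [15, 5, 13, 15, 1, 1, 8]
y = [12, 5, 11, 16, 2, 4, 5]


n=7, Σx=58, Σy=55, Σxy=634, Σx²=710, Σy²=591
r = (7×634 - 58×55)/√((7×710 - 58²)(7×591 - 55²))
= 1248/√(1606×1112) = 1248/√1785872 ≈ 1248/1336.3652 ≈ 0.9339

r ≈ 0.9339


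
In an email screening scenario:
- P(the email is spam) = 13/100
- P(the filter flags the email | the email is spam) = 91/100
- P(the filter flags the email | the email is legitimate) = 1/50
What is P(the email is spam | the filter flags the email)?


Using Bayes' theorem:
P(A|B) = P(B|A)·P(A) / P(B)

P(the filter flags the email) = 91/100 × 13/100 + 1/50 × 87/100
= 1183/10000 + 87/5000 = 1357/10000

P(the email is spam|the filter flags the email) = (1183/10000) / (1357/10000) = 1183/1357

P(the email is spam|the filter flags the email) = 1183/1357 ≈ 87.18%


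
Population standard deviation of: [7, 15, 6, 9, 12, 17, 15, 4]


Mean = 85/8
  (7-85/8)²=841/64
  (15-85/8)²=1225/64
  (6-85/8)²=1369/64
  (9-85/8)²=169/64
  (12-85/8)²=121/64
  (17-85/8)²=2601/64
  (15-85/8)²=1225/64
  (4-85/8)²=2809/64
Σ(x-μ)² = 1295/8
σ² = (1295/8)/8 = 1295/64

σ = √(1295/64) ≈ 4.4983


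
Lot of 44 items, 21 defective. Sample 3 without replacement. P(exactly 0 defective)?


Hypergeometric: C(21,0)×C(23,3)/C(44,3)
= 1×1771/13244 = 23/172

P(X=0) = 23/172 ≈ 13.37%


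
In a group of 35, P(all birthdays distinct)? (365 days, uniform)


P(all different) = Π(365-i)/365 for i=0..34
= (365/365)×(364/365)×...×(331/365)
= 0.185617

P ≈ 0.1856 ≈ 18.56%


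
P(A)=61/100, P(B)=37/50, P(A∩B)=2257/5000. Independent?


P(A)×P(B) = 2257/5000
P(A∩B) = 2257/5000
Equal ✓ → Independent

Yes, independent


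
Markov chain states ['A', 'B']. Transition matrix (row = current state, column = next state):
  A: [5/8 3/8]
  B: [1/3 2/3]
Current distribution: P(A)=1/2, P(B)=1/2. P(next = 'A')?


P(next=A) = Σᵢ P(now=i)×P(i→A)
= 1/2×5/8 + 1/2×1/3
= 5/16 + 1/6 = 23/48

P = 23/48 ≈ 0.4792


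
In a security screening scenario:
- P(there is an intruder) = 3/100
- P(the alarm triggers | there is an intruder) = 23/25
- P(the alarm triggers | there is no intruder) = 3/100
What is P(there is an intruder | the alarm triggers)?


Using Bayes' theorem:
P(A|B) = P(B|A)·P(A) / P(B)

P(the alarm triggers) = 23/25 × 3/100 + 3/100 × 97/100
= 69/2500 + 291/10000 = 567/10000

P(there is an intruder|the alarm triggers) = (69/2500) / (567/10000) = 92/189

P(there is an intruder|the alarm triggers) = 92/189 ≈ 48.68%


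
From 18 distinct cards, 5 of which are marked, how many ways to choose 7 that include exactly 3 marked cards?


Choose 3 of the 5 marked cards and 4 of the other 13 cards:
C(5,3)×C(13,4) = 10×715 = 7150

7150


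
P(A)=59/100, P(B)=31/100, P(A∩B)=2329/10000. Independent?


P(A)×P(B) = 1829/10000
P(A∩B) = 2329/10000
Not equal → NOT independent

No, not independent


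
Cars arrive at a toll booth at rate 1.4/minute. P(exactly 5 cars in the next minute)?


Poisson(λ=1.4): P(X=5) = e^(-λ)×λ^k/k!
= e^(-1.4) × 1.4^5 / 5!
≈ 0.2465969639 × 5.37824 / 120 ≈ 0.011052

P(X=5) ≈ 0.011052 ≈ 1.11%


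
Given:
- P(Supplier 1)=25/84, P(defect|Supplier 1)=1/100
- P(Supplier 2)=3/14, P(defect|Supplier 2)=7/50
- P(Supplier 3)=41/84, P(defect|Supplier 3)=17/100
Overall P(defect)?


P(B) = Σ P(B|Aᵢ)×P(Aᵢ)
  1/100×25/84 = 1/336
  7/50×3/14 = 3/100
  17/100×41/84 = 697/8400
Sum = 487/4200

P(defect) = 487/4200 ≈ 11.60%


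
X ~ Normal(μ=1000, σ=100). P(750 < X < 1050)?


z₁=(750-1000)/100=-2.5, z₂=(1050-1000)/100=0.5
P = Φ(0.5) - Φ(-2.5) = 0.691462 - 0.006210 = 0.685252 ≈ 0.6853

P(750 < X < 1050) ≈ 0.6853


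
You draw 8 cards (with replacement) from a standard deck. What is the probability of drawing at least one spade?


P(not a spade) = 39/52 = 3/4
P(none in 8 draws) = (3/4)^8 = 6561/65536
P(≥1 spade) = 1 - 6561/65536 = 58975/65536

P = 58975/65536 ≈ 89.99%


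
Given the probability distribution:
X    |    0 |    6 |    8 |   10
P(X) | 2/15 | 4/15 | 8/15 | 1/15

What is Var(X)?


E[X] = 98/15
E[X²] = 252/5
Var(X) = E[X²] - (E[X])² = 252/5 - 9604/225 = 1736/225

Var(X) = 1736/225 ≈ 7.7156


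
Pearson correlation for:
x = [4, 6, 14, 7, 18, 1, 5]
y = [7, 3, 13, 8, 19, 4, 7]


n=7, Σx=55, Σy=61, Σxy=665, Σx²=647, Σy²=717
r = (7×665 - 55×61)/√((7×647 - 55²)(7×717 - 61²))
= 1300/√(1504×1298) = 1300/√1952192 ≈ 1300/1397.2086 ≈ 0.9304

r ≈ 0.9304


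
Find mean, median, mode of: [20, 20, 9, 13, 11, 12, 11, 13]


Sorted: [9, 11, 11, 12, 13, 13, 20, 20]
Mean = 109/8
Median = 25/2
Freq: {20: 2, 9: 1, 13: 2, 11: 2, 12: 1}
Mode: [11, 13, 20]

Mean=109/8, Median=25/2, Mode=[11, 13, 20]


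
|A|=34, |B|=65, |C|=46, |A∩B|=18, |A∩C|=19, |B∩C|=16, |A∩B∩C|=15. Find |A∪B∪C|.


|A∪B∪C| = 34+65+46-18-19-16+15 = 107

|A∪B∪C| = 107


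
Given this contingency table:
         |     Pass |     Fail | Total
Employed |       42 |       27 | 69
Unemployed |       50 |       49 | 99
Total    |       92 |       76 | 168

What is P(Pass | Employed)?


P(Pass | Employed) = 42/(42+27) = 42/69 = 14/23

P(Pass|Employed) = 14/23 ≈ 60.87%


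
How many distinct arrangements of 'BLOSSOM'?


Letters: 7, freq: {'B': 1, 'L': 1, 'O': 2, 'S': 2, 'M': 1}
7!/(1!×1!×2!×2!×1!) = 5040/4 = 1260

1260


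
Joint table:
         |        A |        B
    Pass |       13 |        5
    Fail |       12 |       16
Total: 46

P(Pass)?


P(Pass) = (13+5)/46 = 18/46 = 9/23

P(Pass) = 9/23 ≈ 39.13%


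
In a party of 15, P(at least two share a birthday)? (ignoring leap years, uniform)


P(all different) = Π(365-i)/365 for i=0..14
= 0.747099
P(match) = 1 - 0.747099 = 0.252901

P ≈ 0.2529 ≈ 25.29%


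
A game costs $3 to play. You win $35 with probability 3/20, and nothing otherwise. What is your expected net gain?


E[gain] = (35-3)×3/20 + (-3)×17/20
= 24/5 - 51/20 = 9/4

Expected net gain = $9/4 ≈ $2.25


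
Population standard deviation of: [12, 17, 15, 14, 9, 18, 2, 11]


Mean = 98/8 = 49/4
  (12-49/4)²=1/16
  (17-49/4)²=361/16
  (15-49/4)²=121/16
  (14-49/4)²=49/16
  (9-49/4)²=169/16
  (18-49/4)²=529/16
  (2-49/4)²=1681/16
  (11-49/4)²=25/16
Σ(x-μ)² = 367/2
σ² = (367/2)/8 = 367/16

σ = √(367/16) ≈ 4.7893


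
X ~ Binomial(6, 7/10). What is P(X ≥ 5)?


P(X ≥ 5) = Σ P(X=i) for i=5..6
P(X=5) = 151263/500000
P(X=6) = 117649/1000000
Sum = 16807/40000

P(X ≥ 5) = 16807/40000 ≈ 42.02%


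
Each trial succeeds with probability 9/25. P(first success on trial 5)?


Geometric: P(X=5) = (1-p)^(k-1)×p = (16/25)^4×9/25 = 589824/9765625

P(X=5) = 589824/9765625 ≈ 6.04%


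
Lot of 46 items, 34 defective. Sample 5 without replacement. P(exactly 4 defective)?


Hypergeometric: C(34,4)×C(12,1)/C(46,5)
= 46376×12/1370754 = 8432/20769

P(X=4) = 8432/20769 ≈ 40.60%


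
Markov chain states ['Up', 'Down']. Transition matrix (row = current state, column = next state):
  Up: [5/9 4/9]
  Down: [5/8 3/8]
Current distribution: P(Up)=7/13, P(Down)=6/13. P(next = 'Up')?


P(next=Up) = Σᵢ P(now=i)×P(i→Up)
= 7/13×5/9 + 6/13×5/8
= 35/117 + 15/52 = 275/468

P = 275/468 ≈ 0.5876


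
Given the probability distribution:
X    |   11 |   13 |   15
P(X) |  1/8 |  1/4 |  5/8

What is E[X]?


E[X] = Σ x·P(X=x)
= (11)×(1/8) + (13)×(1/4) + (15)×(5/8)
= 14

E[X] = 14


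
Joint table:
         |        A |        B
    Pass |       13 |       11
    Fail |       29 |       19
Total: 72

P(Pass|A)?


P(Pass|A) = 13/(13+29) = 13/42

P = 13/42 ≈ 30.95%


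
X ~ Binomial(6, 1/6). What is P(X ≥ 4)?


P(X ≥ 4) = Σ P(X=i) for i=4..6
P(X=4) = 125/15552
P(X=5) = 5/7776
P(X=6) = 1/46656
Sum = 203/23328

P(X ≥ 4) = 203/23328 ≈ 0.87%


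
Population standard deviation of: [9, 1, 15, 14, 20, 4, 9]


Mean = 72/7
  (9-72/7)²=81/49
  (1-72/7)²=4225/49
  (15-72/7)²=1089/49
  (14-72/7)²=676/49
  (20-72/7)²=4624/49
  (4-72/7)²=1936/49
  (9-72/7)²=81/49
Σ(x-μ)² = 1816/7
σ² = (1816/7)/7 = 1816/49

σ = √(1816/49) ≈ 6.0878


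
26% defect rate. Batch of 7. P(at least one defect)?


P(all good) = (37/50)^7 = 94931877133/781250000000
P(≥1 defect) = 686318122867/781250000000

P = 686318122867/781250000000 ≈ 87.85%


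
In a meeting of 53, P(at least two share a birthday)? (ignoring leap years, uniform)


P(all different) = Π(365-i)/365 for i=0..52
= 0.018862
P(match) = 1 - 0.018862 = 0.981138

P ≈ 0.9811 ≈ 98.11%


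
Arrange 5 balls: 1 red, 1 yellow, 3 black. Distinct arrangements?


5!/(1!×1!×3!) = 20

20


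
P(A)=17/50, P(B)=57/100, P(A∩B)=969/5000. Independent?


P(A)×P(B) = 969/5000
P(A∩B) = 969/5000
Equal ✓ → Independent

Yes, independent


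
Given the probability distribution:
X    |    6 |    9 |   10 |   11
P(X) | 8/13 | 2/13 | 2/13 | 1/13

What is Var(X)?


E[X] = 97/13
E[X²] = 771/13
Var(X) = E[X²] - (E[X])² = 771/13 - 9409/169 = 614/169

Var(X) = 614/169 ≈ 3.6331


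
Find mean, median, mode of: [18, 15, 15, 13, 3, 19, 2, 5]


Sorted: [2, 3, 5, 13, 15, 15, 18, 19]
Mean = 90/8 = 45/4
Median = 14
Freq: {18: 1, 15: 2, 13: 1, 3: 1, 19: 1, 2: 1, 5: 1}
Mode: [15]

Mean=45/4, Median=14, Mode=15


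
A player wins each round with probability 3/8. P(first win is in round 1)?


Geometric: P(X=1) = (1-p)^(k-1)×p = (5/8)^0×3/8 = 3/8

P(X=1) = 3/8 ≈ 37.50%


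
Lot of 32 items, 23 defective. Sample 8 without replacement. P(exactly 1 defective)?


Hypergeometric: C(23,1)×C(9,7)/C(32,8)
= 23×36/10518300 = 23/292175

P(X=1) = 23/292175 ≈ 0.01%


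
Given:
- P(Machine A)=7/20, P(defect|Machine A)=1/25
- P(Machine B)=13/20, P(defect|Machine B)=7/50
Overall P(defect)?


P(B) = Σ P(B|Aᵢ)×P(Aᵢ)
  1/25×7/20 = 7/500
  7/50×13/20 = 91/1000
Sum = 21/200

P(defect) = 21/200 ≈ 10.50%


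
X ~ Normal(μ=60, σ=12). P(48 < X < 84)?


z₁=(48-60)/12=-1.0, z₂=(84-60)/12=2.0
P = Φ(2.0) - Φ(-1.0) = 0.977250 - 0.158655 = 0.818595 ≈ 0.8186

P(48 < X < 84) ≈ 0.8186


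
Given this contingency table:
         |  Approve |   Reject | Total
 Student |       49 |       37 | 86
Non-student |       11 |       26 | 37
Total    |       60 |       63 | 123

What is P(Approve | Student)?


P(Approve | Student) = 49/(49+37) = 49/86

P(Approve|Student) = 49/86 ≈ 56.98%


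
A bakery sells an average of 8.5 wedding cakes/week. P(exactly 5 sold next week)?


Poisson(λ=8.5): P(X=5) = e^(-λ)×λ^k/k!
= e^(-8.5) × 8.5^5 / 5!
≈ 0.000203468369 × 44370.53125 / 120 ≈ 0.075233

P(X=5) ≈ 0.075233 ≈ 7.52%


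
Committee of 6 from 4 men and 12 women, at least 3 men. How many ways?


Count by #men:
  3M,3W: C(4,3)×C(12,3)=880
  4M,2W: C(4,4)×C(12,2)=66
Total = 946

946


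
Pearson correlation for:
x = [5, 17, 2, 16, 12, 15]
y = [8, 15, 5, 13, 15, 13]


n=6, Σx=67, Σy=69, Σxy=888, Σx²=943, Σy²=877
r = (6×888 - 67×69)/√((6×943 - 67²)(6×877 - 69²))
= 705/√(1169×501) = 705/√585669 ≈ 705/765.2901 ≈ 0.9212

r ≈ 0.9212


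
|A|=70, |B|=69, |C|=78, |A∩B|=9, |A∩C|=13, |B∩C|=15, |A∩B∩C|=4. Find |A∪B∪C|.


|A∪B∪C| = 70+69+78-9-13-15+4 = 184

|A∪B∪C| = 184


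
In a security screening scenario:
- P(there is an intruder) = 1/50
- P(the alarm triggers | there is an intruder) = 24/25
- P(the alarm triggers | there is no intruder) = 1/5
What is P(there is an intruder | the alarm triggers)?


Using Bayes' theorem:
P(A|B) = P(B|A)·P(A) / P(B)

P(the alarm triggers) = 24/25 × 1/50 + 1/5 × 49/50
= 12/625 + 49/250 = 269/1250

P(there is an intruder|the alarm triggers) = (12/625) / (269/1250) = 24/269

P(there is an intruder|the alarm triggers) = 24/269 ≈ 8.92%


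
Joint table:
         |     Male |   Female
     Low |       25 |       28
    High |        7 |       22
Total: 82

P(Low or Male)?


P(Low∨Male) = P(Low) + P(Male) - P(Low∧Male)
= (53 + 32 - 25)/82 = 60/82 = 30/41

P = 30/41 ≈ 73.17%


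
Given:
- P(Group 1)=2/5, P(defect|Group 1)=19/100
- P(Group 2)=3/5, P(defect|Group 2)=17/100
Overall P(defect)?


P(B) = Σ P(B|Aᵢ)×P(Aᵢ)
  19/100×2/5 = 19/250
  17/100×3/5 = 51/500
Sum = 89/500

P(defect) = 89/500 ≈ 17.80%


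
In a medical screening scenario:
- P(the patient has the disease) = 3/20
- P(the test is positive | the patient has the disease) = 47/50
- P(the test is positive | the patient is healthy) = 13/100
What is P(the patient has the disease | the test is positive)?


Using Bayes' theorem:
P(A|B) = P(B|A)·P(A) / P(B)

P(the test is positive) = 47/50 × 3/20 + 13/100 × 17/20
= 141/1000 + 221/2000 = 503/2000

P(the patient has the disease|the test is positive) = (141/1000) / (503/2000) = 282/503

P(the patient has the disease|the test is positive) = 282/503 ≈ 56.06%


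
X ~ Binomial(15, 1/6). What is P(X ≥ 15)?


P(X ≥ 15) = Σ P(X=i) for i=15..15
P(X=15) = 1/470184984576
Sum = 1/470184984576

P(X ≥ 15) = 1/470184984576 ≈ 0.00%


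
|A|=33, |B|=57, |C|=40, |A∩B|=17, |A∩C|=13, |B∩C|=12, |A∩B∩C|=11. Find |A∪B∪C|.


|A∪B∪C| = 33+57+40-17-13-12+11 = 99

|A∪B∪C| = 99


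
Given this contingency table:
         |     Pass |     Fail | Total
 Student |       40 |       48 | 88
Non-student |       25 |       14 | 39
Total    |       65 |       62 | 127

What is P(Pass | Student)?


P(Pass | Student) = 40/(40+48) = 40/88 = 5/11

P(Pass|Student) = 5/11 ≈ 45.45%


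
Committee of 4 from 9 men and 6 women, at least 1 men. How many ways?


Count by #men:
  1M,3W: C(9,1)×C(6,3)=180
  2M,2W: C(9,2)×C(6,2)=540
  3M,1W: C(9,3)×C(6,1)=504
  4M,0W: C(9,4)×C(6,0)=126
Total = 1350

1350


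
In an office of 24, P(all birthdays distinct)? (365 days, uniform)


P(all different) = Π(365-i)/365 for i=0..23
= (365/365)×(364/365)×...×(342/365)
= 0.461656

P ≈ 0.4617 ≈ 46.17%


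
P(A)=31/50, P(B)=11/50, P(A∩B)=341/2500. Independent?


P(A)×P(B) = 341/2500
P(A∩B) = 341/2500
Equal ✓ → Independent

Yes, independent


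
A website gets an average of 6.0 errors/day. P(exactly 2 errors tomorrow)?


Poisson(λ=6.0): P(X=2) = e^(-λ)×λ^k/k!
= e^(-6.0) × 6.0^2 / 2!
≈ 0.002478752177 × 36 / 2 ≈ 0.044618

P(X=2) ≈ 0.044618 ≈ 4.46%


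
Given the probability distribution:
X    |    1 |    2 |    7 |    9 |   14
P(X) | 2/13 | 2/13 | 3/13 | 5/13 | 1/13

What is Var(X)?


E[X] = 86/13
E[X²] = 758/13
Var(X) = E[X²] - (E[X])² = 758/13 - 7396/169 = 2458/169

Var(X) = 2458/169 ≈ 14.5444


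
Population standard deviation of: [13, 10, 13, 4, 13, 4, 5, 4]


Mean = 66/8 = 33/4
  (13-33/4)²=361/16
  (10-33/4)²=49/16
  (13-33/4)²=361/16
  (4-33/4)²=289/16
  (13-33/4)²=361/16
  (4-33/4)²=289/16
  (5-33/4)²=169/16
  (4-33/4)²=289/16
Σ(x-μ)² = 271/2
σ² = (271/2)/8 = 271/16

σ = √(271/16) ≈ 4.1155


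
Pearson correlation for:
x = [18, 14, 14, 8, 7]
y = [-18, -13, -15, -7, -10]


n=5, Σx=61, Σy=-63, Σxy=-842, Σx²=829, Σy²=867
r = (5×(-842) - 61×(-63))/√((5×829 - 61²)(5×867 - (-63)²))
= -367/√(424×366) = -367/√155184 ≈ -367/393.9340 ≈ -0.9316

r ≈ -0.9316


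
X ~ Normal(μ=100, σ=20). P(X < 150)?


z = (150-100)/20 = 2.5
P(Z < 2.5) = 0.9938

P(X < 150) ≈ 0.9938


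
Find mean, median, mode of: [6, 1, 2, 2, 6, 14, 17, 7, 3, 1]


Sorted: [1, 1, 2, 2, 3, 6, 6, 7, 14, 17]
Mean = 59/10
Median = 9/2
Freq: {6: 2, 1: 2, 2: 2, 14: 1, 17: 1, 7: 1, 3: 1}
Mode: [1, 2, 6]

Mean=59/10, Median=9/2, Mode=[1, 2, 6]


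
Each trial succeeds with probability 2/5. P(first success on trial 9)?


Geometric: P(X=9) = (1-p)^(k-1)×p = (3/5)^8×2/5 = 13122/1953125

P(X=9) = 13122/1953125 ≈ 0.67%


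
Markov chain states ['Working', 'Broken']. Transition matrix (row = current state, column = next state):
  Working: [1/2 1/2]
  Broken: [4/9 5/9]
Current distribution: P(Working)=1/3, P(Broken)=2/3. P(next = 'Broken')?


P(next=Broken) = Σᵢ P(now=i)×P(i→Broken)
= 1/3×1/2 + 2/3×5/9
= 1/6 + 10/27 = 29/54

P = 29/54 ≈ 0.5370


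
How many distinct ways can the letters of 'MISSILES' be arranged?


Letters: 8, freq: {'M': 1, 'I': 2, 'S': 3, 'L': 1, 'E': 1}
8!/(1!×2!×3!×1!×1!) = 40320/12 = 3360

3360


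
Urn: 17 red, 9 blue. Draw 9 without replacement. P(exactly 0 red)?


Hypergeometric: C(17,0)×C(9,9)/C(26,9)
= 1×1/3124550 = 1/3124550

P(X=0) = 1/3124550 ≈ 0.00%


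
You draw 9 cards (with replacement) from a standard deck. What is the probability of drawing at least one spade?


P(not a spade) = 39/52 = 3/4
P(none in 9 draws) = (3/4)^9 = 19683/262144
P(≥1 spade) = 1 - 19683/262144 = 242461/262144

P = 242461/262144 ≈ 92.49%


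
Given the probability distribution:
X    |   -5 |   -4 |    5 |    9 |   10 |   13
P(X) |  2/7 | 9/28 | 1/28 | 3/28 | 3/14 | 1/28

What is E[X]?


E[X] = Σ x·P(X=x)
= (-5)×(2/7) + (-4)×(9/28) + (5)×(1/28) + (9)×(3/28) + (10)×(3/14) + (13)×(1/28)
= 29/28

E[X] = 29/28


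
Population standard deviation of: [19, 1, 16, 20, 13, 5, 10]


Mean = 84/7 = 12
  (19-12)²=49
  (1-12)²=121
  (16-12)²=16
  (20-12)²=64
  (13-12)²=1
  (5-12)²=49
  (10-12)²=4
Σ(x-μ)² = 304
σ² = 304/7

σ = √(304/7) ≈ 6.5900


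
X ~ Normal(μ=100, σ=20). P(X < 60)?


z = (60-100)/20 = -2.0
P(Z < -2.0) = 0.0228

P(X < 60) ≈ 0.0228


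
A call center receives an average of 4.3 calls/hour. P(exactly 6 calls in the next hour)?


Poisson(λ=4.3): P(X=6) = e^(-λ)×λ^k/k!
= e^(-4.3) × 4.3^6 / 6!
≈ 0.01356855901 × 6321.363049 / 720 ≈ 0.119127

P(X=6) ≈ 0.119127 ≈ 11.91%


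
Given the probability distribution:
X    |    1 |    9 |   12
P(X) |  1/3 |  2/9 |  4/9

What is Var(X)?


E[X] = 23/3
E[X²] = 247/3
Var(X) = E[X²] - (E[X])² = 247/3 - 529/9 = 212/9

Var(X) = 212/9 ≈ 23.5556


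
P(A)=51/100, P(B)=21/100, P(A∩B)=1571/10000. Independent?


P(A)×P(B) = 1071/10000
P(A∩B) = 1571/10000
Not equal → NOT independent

No, not independent


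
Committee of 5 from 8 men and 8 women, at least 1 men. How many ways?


Count by #men:
  1M,4W: C(8,1)×C(8,4)=560
  2M,3W: C(8,2)×C(8,3)=1568
  3M,2W: C(8,3)×C(8,2)=1568
  4M,1W: C(8,4)×C(8,1)=560
  5M,0W: C(8,5)×C(8,0)=56
Total = 4312

4312


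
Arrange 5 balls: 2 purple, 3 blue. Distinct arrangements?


5!/(2!×3!) = 10

10


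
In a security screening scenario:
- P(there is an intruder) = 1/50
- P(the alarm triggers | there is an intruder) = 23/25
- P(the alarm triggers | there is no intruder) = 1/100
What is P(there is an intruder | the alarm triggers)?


Using Bayes' theorem:
P(A|B) = P(B|A)·P(A) / P(B)

P(the alarm triggers) = 23/25 × 1/50 + 1/100 × 49/50
= 23/1250 + 49/5000 = 141/5000

P(there is an intruder|the alarm triggers) = (23/1250) / (141/5000) = 92/141

P(there is an intruder|the alarm triggers) = 92/141 ≈ 65.25%


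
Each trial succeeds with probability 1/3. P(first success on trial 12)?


Geometric: P(X=12) = (1-p)^(k-1)×p = (2/3)^11×1/3 = 2048/531441

P(X=12) = 2048/531441 ≈ 0.39%


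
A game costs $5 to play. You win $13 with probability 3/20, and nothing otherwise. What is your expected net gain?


E[gain] = (13-5)×3/20 + (-5)×17/20
= 6/5 - 17/4 = -61/20

Expected net gain = $-61/20 ≈ $-3.05


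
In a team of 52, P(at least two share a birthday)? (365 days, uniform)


P(all different) = Π(365-i)/365 for i=0..51
= 0.021995
P(match) = 1 - 0.021995 = 0.978005

P ≈ 0.9780 ≈ 97.80%


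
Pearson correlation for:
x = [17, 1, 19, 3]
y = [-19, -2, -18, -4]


n=4, Σx=40, Σy=-43, Σxy=-679, Σx²=660, Σy²=705
r = (4×(-679) - 40×(-43))/√((4×660 - 40²)(4×705 - (-43)²))
= -996/√(1040×971) = -996/√1009840 ≈ -996/1004.9080 ≈ -0.9911

r ≈ -0.9911


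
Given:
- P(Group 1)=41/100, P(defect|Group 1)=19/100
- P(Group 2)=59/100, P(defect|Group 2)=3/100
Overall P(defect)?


P(B) = Σ P(B|Aᵢ)×P(Aᵢ)
  19/100×41/100 = 779/10000
  3/100×59/100 = 177/10000
Sum = 239/2500

P(defect) = 239/2500 ≈ 9.56%


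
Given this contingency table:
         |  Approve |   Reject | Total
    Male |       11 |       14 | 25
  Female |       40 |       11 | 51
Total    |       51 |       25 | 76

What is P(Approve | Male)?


P(Approve | Male) = 11/(11+14) = 11/25

P(Approve|Male) = 11/25 ≈ 44.00%


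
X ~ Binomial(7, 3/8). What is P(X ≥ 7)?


P(X ≥ 7) = Σ P(X=i) for i=7..7
P(X=7) = 2187/2097152
Sum = 2187/2097152

P(X ≥ 7) = 2187/2097152 ≈ 0.10%


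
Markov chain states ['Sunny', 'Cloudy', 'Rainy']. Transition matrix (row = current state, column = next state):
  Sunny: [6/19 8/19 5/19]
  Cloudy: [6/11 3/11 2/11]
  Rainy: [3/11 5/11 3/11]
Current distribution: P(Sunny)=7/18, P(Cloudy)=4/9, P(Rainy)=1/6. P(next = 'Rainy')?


P(next=Rainy) = Σᵢ P(now=i)×P(i→Rainy)
= 7/18×5/19 + 4/9×2/11 + 1/6×3/11
= 35/342 + 8/99 + 1/22 = 430/1881

P = 430/1881 ≈ 0.2286


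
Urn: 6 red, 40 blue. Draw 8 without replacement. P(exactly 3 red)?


Hypergeometric: C(6,3)×C(40,5)/C(46,8)
= 20×658008/260932815 = 22496/446039

P(X=3) = 22496/446039 ≈ 5.04%


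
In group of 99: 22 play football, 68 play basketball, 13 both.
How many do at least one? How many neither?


|A∪B| = 22+68-13 = 77
Neither = 99-77 = 22

At least one: 77; Neither: 22


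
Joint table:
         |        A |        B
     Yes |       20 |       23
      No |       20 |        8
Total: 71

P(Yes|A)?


P(Yes|A) = 20/(20+20) = 20/40 = 1/2

P = 1/2 ≈ 50.00%


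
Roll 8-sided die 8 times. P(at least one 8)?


P(no 8)^8 = (7/8)^8 = 5764801/16777216
P(≥1) = 1 - 5764801/16777216 = 11012415/16777216

P = 11012415/16777216 ≈ 65.64%


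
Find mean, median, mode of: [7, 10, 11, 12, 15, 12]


Sorted: [7, 10, 11, 12, 12, 15]
Mean = 67/6
Median = 23/2
Freq: {7: 1, 10: 1, 11: 1, 12: 2, 15: 1}
Mode: [12]

Mean=67/6, Median=23/2, Mode=12


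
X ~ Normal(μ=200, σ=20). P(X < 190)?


z = (190-200)/20 = -0.5
P(Z < -0.5) = 0.3085

P(X < 190) ≈ 0.3085


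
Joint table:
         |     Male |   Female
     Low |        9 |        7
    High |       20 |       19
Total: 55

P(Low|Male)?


P(Low|Male) = 9/(9+20) = 9/29

P = 9/29 ≈ 31.03%


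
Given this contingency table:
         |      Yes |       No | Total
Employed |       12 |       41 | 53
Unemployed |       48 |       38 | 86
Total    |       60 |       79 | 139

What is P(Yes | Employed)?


P(Yes | Employed) = 12/(12+41) = 12/53

P(Yes|Employed) = 12/53 ≈ 22.64%


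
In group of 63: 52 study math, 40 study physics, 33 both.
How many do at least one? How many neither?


|A∪B| = 52+40-33 = 59
Neither = 63-59 = 4

At least one: 59; Neither: 4


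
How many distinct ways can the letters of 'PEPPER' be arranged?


Letters: 6, freq: {'P': 3, 'E': 2, 'R': 1}
6!/(3!×2!×1!) = 720/12 = 60

60


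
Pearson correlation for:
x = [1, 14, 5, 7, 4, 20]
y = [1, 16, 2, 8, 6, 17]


n=6, Σx=51, Σy=50, Σxy=655, Σx²=687, Σy²=650
r = (6×655 - 51×50)/√((6×687 - 51²)(6×650 - 50²))
= 1380/√(1521×1400) = 1380/√2129400 ≈ 1380/1459.2464 ≈ 0.9457

r ≈ 0.9457


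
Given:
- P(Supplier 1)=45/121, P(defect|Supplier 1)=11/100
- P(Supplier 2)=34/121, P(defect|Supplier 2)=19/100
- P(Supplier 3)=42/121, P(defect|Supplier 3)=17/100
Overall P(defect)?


P(B) = Σ P(B|Aᵢ)×P(Aᵢ)
  11/100×45/121 = 9/220
  19/100×34/121 = 323/6050
  17/100×42/121 = 357/6050
Sum = 371/2420

P(defect) = 371/2420 ≈ 15.33%


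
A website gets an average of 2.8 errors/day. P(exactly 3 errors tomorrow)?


Poisson(λ=2.8): P(X=3) = e^(-λ)×λ^k/k!
= e^(-2.8) × 2.8^3 / 3!
≈ 0.06081006263 × 21.952 / 6 ≈ 0.222484

P(X=3) ≈ 0.222484 ≈ 22.25%


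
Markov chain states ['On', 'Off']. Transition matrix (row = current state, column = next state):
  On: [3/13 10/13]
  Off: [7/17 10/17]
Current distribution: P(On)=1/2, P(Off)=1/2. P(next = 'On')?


P(next=On) = Σᵢ P(now=i)×P(i→On)
= 1/2×3/13 + 1/2×7/17
= 3/26 + 7/34 = 71/221

P = 71/221 ≈ 0.3213


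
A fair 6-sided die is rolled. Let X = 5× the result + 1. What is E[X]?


E[die] = (1+6)/2 = 7/2
E[X] = 5×7/2 + 1 = 37/2

E[X] = 37/2


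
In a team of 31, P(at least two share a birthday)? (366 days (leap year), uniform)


P(all different) = Π(366-i)/366 for i=0..30
= 0.270541
P(match) = 1 - 0.270541 = 0.729459

P ≈ 0.7295 ≈ 72.95%


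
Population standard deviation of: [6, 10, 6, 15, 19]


Mean = 56/5
  (6-56/5)²=676/25
  (10-56/5)²=36/25
  (6-56/5)²=676/25
  (15-56/5)²=361/25
  (19-56/5)²=1521/25
Σ(x-μ)² = 654/5
σ² = (654/5)/5 = 654/25

σ = √(654/25) ≈ 5.1147


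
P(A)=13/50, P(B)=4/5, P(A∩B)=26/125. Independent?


P(A)×P(B) = 26/125
P(A∩B) = 26/125
Equal ✓ → Independent

Yes, independent


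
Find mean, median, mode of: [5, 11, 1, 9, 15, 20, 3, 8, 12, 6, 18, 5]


Sorted: [1, 3, 5, 5, 6, 8, 9, 11, 12, 15, 18, 20]
Mean = 113/12
Median = 17/2
Freq: {5: 2, 11: 1, 1: 1, 9: 1, 15: 1, 20: 1, 3: 1, 8: 1, 12: 1, 6: 1, 18: 1}
Mode: [5]

Mean=113/12, Median=17/2, Mode=5


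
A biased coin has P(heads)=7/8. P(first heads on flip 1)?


Geometric: P(X=1) = (1-p)^(k-1)×p = (1/8)^0×7/8 = 7/8

P(X=1) = 7/8 ≈ 87.50%


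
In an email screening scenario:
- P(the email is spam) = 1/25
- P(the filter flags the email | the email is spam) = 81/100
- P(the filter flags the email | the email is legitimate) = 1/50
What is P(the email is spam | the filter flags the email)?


Using Bayes' theorem:
P(A|B) = P(B|A)·P(A) / P(B)

P(the filter flags the email) = 81/100 × 1/25 + 1/50 × 24/25
= 81/2500 + 12/625 = 129/2500

P(the email is spam|the filter flags the email) = (81/2500) / (129/2500) = 27/43

P(the email is spam|the filter flags the email) = 27/43 ≈ 62.79%


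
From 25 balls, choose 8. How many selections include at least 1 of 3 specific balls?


Complement: C(25,8) - C(22,8) = 1081575 - 319770 = 761805

761805


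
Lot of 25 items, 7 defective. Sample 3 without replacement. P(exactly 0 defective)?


Hypergeometric: C(7,0)×C(18,3)/C(25,3)
= 1×816/2300 = 204/575

P(X=0) = 204/575 ≈ 35.48%


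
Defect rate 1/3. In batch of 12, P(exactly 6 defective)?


Binomial: P(X=6) = C(12,6)×p^6×(1-p)^6
= 924 × 1/729 × 64/729 = 19712/177147

P(X=6) = 19712/177147 ≈ 11.13%


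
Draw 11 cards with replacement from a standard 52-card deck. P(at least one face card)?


P(not a face card) = 40/52 = 10/13
P(none in 11 draws) = (10/13)^11 = 100000000000/1792160394037
P(≥1 face card) = 1 - 100000000000/1792160394037 = 1692160394037/1792160394037

P = 1692160394037/1792160394037 ≈ 94.42%


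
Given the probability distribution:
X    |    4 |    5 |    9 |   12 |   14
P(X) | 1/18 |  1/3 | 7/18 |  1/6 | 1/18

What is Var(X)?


E[X] = 49/6
E[X²] = 1361/18
Var(X) = E[X²] - (E[X])² = 1361/18 - 2401/36 = 107/12

Var(X) = 107/12 ≈ 8.9167


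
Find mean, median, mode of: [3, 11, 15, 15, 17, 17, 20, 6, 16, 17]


Sorted: [3, 6, 11, 15, 15, 16, 17, 17, 17, 20]
Mean = 137/10
Median = 31/2
Freq: {3: 1, 11: 1, 15: 2, 17: 3, 20: 1, 6: 1, 16: 1}
Mode: [17]

Mean=137/10, Median=31/2, Mode=17


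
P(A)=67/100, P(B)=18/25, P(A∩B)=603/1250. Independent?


P(A)×P(B) = 603/1250
P(A∩B) = 603/1250
Equal ✓ → Independent

Yes, independent


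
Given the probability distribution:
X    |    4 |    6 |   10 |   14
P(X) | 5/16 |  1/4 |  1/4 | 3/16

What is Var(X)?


E[X] = 63/8
E[X²] = 303/4
Var(X) = E[X²] - (E[X])² = 303/4 - 3969/64 = 879/64

Var(X) = 879/64 ≈ 13.7344


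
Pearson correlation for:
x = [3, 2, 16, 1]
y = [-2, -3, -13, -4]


n=4, Σx=22, Σy=-22, Σxy=-224, Σx²=270, Σy²=198
r = (4×(-224) - 22×(-22))/√((4×270 - 22²)(4×198 - (-22)²))
= -412/√(596×308) = -412/√183568 ≈ -412/428.4484 ≈ -0.9616

r ≈ -0.9616


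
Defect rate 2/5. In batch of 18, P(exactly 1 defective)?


Binomial: P(X=1) = C(18,1)×p^1×(1-p)^17
= 18 × 2/5 × 129140163/762939453125 = 4649045868/3814697265625

P(X=1) = 4649045868/3814697265625 ≈ 0.12%


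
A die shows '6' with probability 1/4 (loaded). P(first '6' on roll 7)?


Geometric: P(X=7) = (1-p)^(k-1)×p = (3/4)^6×1/4 = 729/16384

P(X=7) = 729/16384 ≈ 4.45%


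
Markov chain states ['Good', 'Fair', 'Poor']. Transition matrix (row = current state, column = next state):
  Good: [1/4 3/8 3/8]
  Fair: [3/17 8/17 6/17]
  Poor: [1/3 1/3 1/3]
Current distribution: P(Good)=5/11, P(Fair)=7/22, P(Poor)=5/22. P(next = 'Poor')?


P(next=Poor) = Σᵢ P(now=i)×P(i→Poor)
= 5/11×3/8 + 7/22×6/17 + 5/22×1/3
= 15/88 + 21/187 + 5/66 = 1609/4488

P = 1609/4488 ≈ 0.3585


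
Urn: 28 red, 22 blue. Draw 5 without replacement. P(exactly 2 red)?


Hypergeometric: C(28,2)×C(22,3)/C(50,5)
= 378×1540/2118760 = 297/1081

P(X=2) = 297/1081 ≈ 27.47%


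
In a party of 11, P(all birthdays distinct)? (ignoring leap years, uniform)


P(all different) = Π(365-i)/365 for i=0..10
= (365/365)×(364/365)×...×(355/365)
= 0.858859

P ≈ 0.8589 ≈ 85.89%


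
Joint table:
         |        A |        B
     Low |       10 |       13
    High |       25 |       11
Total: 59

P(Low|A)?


P(Low|A) = 10/(10+25) = 10/35 = 2/7

P = 2/7 ≈ 28.57%


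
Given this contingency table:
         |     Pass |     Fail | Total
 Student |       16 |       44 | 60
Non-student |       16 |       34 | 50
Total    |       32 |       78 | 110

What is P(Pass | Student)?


P(Pass | Student) = 16/(16+44) = 16/60 = 4/15

P(Pass|Student) = 4/15 ≈ 26.67%


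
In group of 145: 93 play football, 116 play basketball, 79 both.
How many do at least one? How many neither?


|A∪B| = 93+116-79 = 130
Neither = 145-130 = 15

At least one: 130; Neither: 15


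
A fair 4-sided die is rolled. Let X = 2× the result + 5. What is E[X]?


E[die] = (1+4)/2 = 5/2
E[X] = 2×5/2 + 5 = 10

E[X] = 10


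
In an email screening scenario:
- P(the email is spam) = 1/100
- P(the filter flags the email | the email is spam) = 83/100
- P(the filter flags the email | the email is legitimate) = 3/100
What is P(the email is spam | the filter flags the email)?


Using Bayes' theorem:
P(A|B) = P(B|A)·P(A) / P(B)

P(the filter flags the email) = 83/100 × 1/100 + 3/100 × 99/100
= 83/10000 + 297/10000 = 19/500

P(the email is spam|the filter flags the email) = (83/10000) / (19/500) = 83/380

P(the email is spam|the filter flags the email) = 83/380 ≈ 21.84%


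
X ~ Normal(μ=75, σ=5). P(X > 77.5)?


z = (77.5-75)/5 = 0.5
P(X > 77.5) = 1 - P(Z ≤ 0.5) = 1 - 0.6915 = 0.3085

P(X > 77.5) ≈ 0.3085


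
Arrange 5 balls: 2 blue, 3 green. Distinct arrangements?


5!/(2!×3!) = 10

10


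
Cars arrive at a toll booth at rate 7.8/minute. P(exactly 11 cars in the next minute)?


Poisson(λ=7.8): P(X=11) = e^(-λ)×λ^k/k!
= e^(-7.8) × 7.8^11 / 11!
≈ 0.000409734979 × 6501905148.36 / 39916800 ≈ 0.066740

P(X=11) ≈ 0.066740 ≈ 6.67%


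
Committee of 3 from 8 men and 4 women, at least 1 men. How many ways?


Count by #men:
  1M,2W: C(8,1)×C(4,2)=48
  2M,1W: C(8,2)×C(4,1)=112
  3M,0W: C(8,3)×C(4,0)=56
Total = 216

216


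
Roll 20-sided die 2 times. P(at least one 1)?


P(no 1)^2 = (19/20)^2 = 361/400
P(≥1) = 1 - 361/400 = 39/400

P = 39/400 ≈ 9.75%


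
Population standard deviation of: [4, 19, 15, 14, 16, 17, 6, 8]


Mean = 99/8
  (4-99/8)²=4489/64
  (19-99/8)²=2809/64
  (15-99/8)²=441/64
  (14-99/8)²=169/64
  (16-99/8)²=841/64
  (17-99/8)²=1369/64
  (6-99/8)²=2601/64
  (8-99/8)²=1225/64
Σ(x-μ)² = 1743/8
σ² = (1743/8)/8 = 1743/64

σ = √(1743/64) ≈ 5.2187
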